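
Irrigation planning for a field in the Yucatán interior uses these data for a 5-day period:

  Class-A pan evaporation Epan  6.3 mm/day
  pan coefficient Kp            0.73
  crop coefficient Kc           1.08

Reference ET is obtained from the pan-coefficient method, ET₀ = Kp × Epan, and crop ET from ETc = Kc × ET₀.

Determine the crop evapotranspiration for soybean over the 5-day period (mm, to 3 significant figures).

24.8 mm

ET₀ = 0.73 × 6.3 = 4.5990 mm/d
ETc = Kc × ET₀ = 1.08 × 4.5990 = 4.9669 mm/d
Over 5 days: 4.9669 × 5 = 24.835 mm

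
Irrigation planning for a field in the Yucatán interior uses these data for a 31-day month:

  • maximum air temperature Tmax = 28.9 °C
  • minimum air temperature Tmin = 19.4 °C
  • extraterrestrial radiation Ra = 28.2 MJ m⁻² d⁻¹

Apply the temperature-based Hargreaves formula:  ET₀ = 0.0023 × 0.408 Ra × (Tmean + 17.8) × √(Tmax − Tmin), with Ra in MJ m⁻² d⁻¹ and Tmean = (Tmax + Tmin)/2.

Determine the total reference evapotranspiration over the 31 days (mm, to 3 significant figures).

106 mm

Tmean = (28.9 + 19.4)/2 = 24.15 °C
0.408 Ra = 0.408 × 28.2 = 11.5056 mm/d equivalent
ET₀ = 0.0023 × 11.5056 × (24.15 + 17.8) × √9.5 = 0.0023 × 11.5056 × 41.95 × 3.0822 = 3.4216 mm/d
Over 31 days: 3.4216 × 31 = 106.070 mm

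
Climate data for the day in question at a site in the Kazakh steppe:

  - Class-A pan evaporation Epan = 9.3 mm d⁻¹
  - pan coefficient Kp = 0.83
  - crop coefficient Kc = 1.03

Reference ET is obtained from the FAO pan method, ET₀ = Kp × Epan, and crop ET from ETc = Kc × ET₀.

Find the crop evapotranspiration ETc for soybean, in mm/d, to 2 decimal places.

7.95 mm/d

ET₀ = 0.83 × 9.3 = 7.7190 mm/d
ETc = Kc × ET₀ = 1.03 × 7.7190 = 7.9506 mm/d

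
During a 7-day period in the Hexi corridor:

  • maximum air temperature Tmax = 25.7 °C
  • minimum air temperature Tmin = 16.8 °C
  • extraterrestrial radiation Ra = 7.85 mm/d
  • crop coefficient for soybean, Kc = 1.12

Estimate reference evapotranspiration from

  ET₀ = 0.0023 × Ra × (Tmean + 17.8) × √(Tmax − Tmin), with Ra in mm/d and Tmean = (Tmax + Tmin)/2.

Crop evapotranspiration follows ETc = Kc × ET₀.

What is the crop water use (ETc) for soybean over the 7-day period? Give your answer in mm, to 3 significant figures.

16.5 mm

Tmean = (25.7 + 16.8)/2 = 21.25 °C
ET₀ = 0.0023 × 7.85 × (21.25 + 17.8) × √8.9 = 0.0023 × 7.85 × 39.05 × 2.9833 = 2.1034 mm/d
ETc = Kc × ET₀ = 1.12 × 2.1034 = 2.3558 mm/d
Over 7 days: 2.3558 × 7 = 16.491 mm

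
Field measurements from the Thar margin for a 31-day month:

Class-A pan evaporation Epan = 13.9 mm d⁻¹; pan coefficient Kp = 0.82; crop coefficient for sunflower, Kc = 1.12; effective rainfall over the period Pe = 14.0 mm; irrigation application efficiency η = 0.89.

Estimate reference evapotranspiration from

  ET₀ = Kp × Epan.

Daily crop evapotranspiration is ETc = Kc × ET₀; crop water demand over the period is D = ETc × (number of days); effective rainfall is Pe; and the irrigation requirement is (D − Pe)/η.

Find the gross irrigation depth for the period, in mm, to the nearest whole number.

ET₀ = 0.82 × 13.9 = 11.3980 mm/d
ETc = Kc × ET₀ = 1.12 × 11.3980 = 12.7658 mm/d
Crop demand D = ETc × 31 d = 12.7658 × 31 = 395.740 mm
D − Pe = 395.740 − 14.0 = 381.740 mm
Gross irrigation = 381.740 / 0.89 = 428.921 mm

429 mm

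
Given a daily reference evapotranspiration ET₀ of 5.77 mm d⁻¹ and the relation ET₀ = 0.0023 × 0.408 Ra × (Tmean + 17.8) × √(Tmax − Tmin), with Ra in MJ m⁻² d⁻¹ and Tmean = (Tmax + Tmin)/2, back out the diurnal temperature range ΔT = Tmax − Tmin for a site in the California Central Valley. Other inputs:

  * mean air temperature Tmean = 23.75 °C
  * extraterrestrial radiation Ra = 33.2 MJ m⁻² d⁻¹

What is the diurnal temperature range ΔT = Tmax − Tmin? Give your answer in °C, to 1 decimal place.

19.9 °C

√ΔT = ET₀ / [0.0023 × 0.408 × Ra × (Tmean+17.8)] = 5.77 / (0.0023 × 13.5456 × 41.55) = 4.4574
ΔT = 4.4574² = 19.868 °C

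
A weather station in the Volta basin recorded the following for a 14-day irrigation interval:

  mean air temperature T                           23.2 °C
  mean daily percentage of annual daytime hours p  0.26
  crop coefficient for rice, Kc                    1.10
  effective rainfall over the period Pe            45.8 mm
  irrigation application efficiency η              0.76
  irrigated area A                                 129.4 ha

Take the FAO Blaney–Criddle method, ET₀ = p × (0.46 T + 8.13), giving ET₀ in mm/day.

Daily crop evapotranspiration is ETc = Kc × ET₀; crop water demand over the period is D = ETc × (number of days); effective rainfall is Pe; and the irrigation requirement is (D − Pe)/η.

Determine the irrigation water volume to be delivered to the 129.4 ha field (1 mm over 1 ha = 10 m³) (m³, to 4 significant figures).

ET₀ = 0.26 × (0.46 × 23.2 + 8.13) = 0.26 × 18.802 = 4.8885 mm/d
ETc = Kc × ET₀ = 1.10 × 4.8885 = 5.3774 mm/d
Crop demand D = ETc × 14 d = 5.3774 × 14 = 75.284 mm
D − Pe = 75.284 − 45.8 = 29.484 mm
Gross irrigation = 29.484 / 0.76 = 38.795 mm
Volume = 38.795 mm × 129.4 ha × 10 = 50200.7 m³

50200 m³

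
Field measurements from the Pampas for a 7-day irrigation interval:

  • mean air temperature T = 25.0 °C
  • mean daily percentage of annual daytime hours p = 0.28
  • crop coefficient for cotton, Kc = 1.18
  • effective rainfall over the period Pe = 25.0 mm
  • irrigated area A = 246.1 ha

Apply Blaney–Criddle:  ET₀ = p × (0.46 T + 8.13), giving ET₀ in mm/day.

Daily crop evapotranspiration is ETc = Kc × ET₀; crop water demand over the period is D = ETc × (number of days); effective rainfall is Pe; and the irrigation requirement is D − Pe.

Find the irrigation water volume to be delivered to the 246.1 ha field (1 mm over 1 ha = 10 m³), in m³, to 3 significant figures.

ET₀ = 0.28 × (0.46 × 25.0 + 8.13) = 0.28 × 19.630 = 5.4964 mm/d
ETc = Kc × ET₀ = 1.18 × 5.4964 = 6.4858 mm/d
Crop demand D = ETc × 7 d = 6.4858 × 7 = 45.401 mm
D − Pe = 45.401 − 25.0 = 20.401 mm
Volume = 20.401 mm × 246.1 ha × 10 = 50206.9 m³

50200 m³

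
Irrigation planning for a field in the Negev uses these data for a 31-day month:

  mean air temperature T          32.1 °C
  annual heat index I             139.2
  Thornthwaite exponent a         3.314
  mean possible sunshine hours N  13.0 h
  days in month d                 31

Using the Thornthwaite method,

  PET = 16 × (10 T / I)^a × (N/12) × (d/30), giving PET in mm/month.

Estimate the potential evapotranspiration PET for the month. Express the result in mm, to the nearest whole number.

286 mm

10T/I = 10 × 32.1 / 139.2 = 2.3060
(10T/I)^a = 2.3060^3.314 = 15.9410
Uncorrected PET = 16 × 15.9410 = 255.056 mm
Correction = (N/12)(d/30) = (13.0/12)(31/30) = 1.1194
PET = 255.056 × 1.1194 = 285.510 mm/month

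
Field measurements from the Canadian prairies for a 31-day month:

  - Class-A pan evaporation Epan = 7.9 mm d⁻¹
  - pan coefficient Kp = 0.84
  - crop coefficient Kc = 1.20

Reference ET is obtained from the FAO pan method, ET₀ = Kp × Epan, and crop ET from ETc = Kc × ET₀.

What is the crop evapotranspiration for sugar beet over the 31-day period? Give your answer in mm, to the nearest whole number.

247 mm

ET₀ = 0.84 × 7.9 = 6.6360 mm/d
ETc = Kc × ET₀ = 1.20 × 6.6360 = 7.9632 mm/d
Over 31 days: 7.9632 × 31 = 246.859 mm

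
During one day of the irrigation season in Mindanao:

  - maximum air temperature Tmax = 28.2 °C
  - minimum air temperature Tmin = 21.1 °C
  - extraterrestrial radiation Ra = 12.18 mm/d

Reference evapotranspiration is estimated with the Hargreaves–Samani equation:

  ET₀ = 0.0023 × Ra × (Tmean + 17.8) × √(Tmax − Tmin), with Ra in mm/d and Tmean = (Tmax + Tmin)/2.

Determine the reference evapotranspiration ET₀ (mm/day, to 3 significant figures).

Tmean = (28.2 + 21.1)/2 = 24.65 °C
ET₀ = 0.0023 × 12.18 × (24.65 + 17.8) × √7.1 = 0.0023 × 12.18 × 42.45 × 2.6646 = 3.1687 mm/d

3.17 mm/day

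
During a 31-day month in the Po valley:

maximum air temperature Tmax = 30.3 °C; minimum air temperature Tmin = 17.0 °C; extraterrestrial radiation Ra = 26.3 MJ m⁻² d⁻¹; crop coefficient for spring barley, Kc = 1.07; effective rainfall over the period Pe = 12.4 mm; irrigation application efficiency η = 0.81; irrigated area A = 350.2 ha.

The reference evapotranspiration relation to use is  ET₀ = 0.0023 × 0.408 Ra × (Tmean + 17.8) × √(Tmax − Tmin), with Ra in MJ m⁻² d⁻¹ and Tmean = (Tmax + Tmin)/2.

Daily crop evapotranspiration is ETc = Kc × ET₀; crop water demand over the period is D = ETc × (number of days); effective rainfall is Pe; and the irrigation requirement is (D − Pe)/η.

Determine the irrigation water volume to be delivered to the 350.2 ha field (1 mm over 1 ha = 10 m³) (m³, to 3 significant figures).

Tmean = (30.3 + 17.0)/2 = 23.65 °C
0.408 Ra = 0.408 × 26.3 = 10.7304 mm/d equivalent
ET₀ = 0.0023 × 10.7304 × (23.65 + 17.8) × √13.3 = 0.0023 × 10.7304 × 41.45 × 3.6469 = 3.7307 mm/d
ETc = Kc × ET₀ = 1.07 × 3.7307 = 3.9918 mm/d
Crop demand D = ETc × 31 d = 3.9918 × 31 = 123.746 mm
D − Pe = 123.746 − 12.4 = 111.346 mm
Gross irrigation = 111.346 / 0.81 = 137.464 mm
Volume = 137.464 mm × 350.2 ha × 10 = 481398.9 m³

481000 m³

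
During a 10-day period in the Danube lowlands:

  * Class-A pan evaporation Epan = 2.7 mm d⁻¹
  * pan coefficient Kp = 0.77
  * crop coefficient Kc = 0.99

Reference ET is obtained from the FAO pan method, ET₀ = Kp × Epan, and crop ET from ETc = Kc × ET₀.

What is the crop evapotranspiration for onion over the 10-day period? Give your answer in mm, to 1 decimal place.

20.6 mm

ET₀ = 0.77 × 2.7 = 2.0790 mm/d
ETc = Kc × ET₀ = 0.99 × 2.0790 = 2.0582 mm/d
Over 10 days: 2.0582 × 10 = 20.582 mm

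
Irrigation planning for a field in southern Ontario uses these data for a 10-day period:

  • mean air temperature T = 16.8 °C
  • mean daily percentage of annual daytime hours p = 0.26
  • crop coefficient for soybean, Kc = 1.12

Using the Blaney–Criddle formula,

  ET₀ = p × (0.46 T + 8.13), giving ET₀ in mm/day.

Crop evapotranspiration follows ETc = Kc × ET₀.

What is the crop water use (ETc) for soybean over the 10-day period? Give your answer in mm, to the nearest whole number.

46 mm

ET₀ = 0.26 × (0.46 × 16.8 + 8.13) = 0.26 × 15.858 = 4.1231 mm/d
ETc = Kc × ET₀ = 1.12 × 4.1231 = 4.6179 mm/d
Over 10 days: 4.6179 × 10 = 46.179 mm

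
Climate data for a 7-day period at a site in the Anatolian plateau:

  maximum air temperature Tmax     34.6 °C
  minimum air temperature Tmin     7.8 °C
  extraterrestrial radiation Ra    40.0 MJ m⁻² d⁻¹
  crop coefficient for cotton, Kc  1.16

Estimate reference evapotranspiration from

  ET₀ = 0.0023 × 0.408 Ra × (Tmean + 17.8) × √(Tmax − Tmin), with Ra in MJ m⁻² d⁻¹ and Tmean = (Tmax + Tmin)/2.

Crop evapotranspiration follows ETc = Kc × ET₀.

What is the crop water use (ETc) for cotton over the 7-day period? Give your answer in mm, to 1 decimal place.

61.5 mm

Tmean = (34.6 + 7.8)/2 = 21.20 °C
0.408 Ra = 0.408 × 40.0 = 16.3200 mm/d equivalent
ET₀ = 0.0023 × 16.3200 × (21.20 + 17.8) × √26.8 = 0.0023 × 16.3200 × 39.00 × 5.1769 = 7.5785 mm/d
ETc = Kc × ET₀ = 1.16 × 7.5785 = 8.7911 mm/d
Over 7 days: 8.7911 × 7 = 61.538 mm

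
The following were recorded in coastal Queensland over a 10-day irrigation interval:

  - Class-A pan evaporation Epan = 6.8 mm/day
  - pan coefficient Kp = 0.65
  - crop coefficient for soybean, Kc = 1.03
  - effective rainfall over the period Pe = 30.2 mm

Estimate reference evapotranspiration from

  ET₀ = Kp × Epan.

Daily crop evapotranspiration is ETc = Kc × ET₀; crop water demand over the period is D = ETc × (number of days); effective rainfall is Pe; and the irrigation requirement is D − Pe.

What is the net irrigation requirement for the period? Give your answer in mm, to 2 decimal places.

15.33 mm

ET₀ = 0.65 × 6.8 = 4.4200 mm/d
ETc = Kc × ET₀ = 1.03 × 4.4200 = 4.5526 mm/d
Crop demand D = ETc × 10 d = 4.5526 × 10 = 45.526 mm
D − Pe = 45.526 − 30.2 = 15.326 mm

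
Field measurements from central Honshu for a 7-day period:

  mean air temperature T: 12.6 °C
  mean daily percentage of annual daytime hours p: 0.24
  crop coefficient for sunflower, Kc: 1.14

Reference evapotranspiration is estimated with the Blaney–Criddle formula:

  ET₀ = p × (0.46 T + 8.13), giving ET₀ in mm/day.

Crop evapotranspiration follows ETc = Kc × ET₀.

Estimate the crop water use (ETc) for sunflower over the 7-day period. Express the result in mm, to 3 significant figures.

ET₀ = 0.24 × (0.46 × 12.6 + 8.13) = 0.24 × 13.926 = 3.3422 mm/d
ETc = Kc × ET₀ = 1.14 × 3.3422 = 3.8101 mm/d
Over 7 days: 3.8101 × 7 = 26.671 mm

26.7 mm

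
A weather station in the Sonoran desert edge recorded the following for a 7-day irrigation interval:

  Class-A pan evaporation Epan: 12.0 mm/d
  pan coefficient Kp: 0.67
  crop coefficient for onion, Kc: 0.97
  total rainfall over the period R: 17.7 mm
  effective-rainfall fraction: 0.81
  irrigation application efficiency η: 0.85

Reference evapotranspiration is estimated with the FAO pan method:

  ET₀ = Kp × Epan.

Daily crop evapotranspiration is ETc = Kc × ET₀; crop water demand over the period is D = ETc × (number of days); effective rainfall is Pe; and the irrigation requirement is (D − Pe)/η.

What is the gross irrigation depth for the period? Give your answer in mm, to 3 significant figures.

ET₀ = 0.67 × 12.0 = 8.0400 mm/d
ETc = Kc × ET₀ = 0.97 × 8.0400 = 7.7988 mm/d
Crop demand D = ETc × 7 d = 7.7988 × 7 = 54.592 mm
Pe = 0.81 × 17.7 = 14.337 mm
D − Pe = 54.592 − 14.337 = 40.255 mm
Gross irrigation = 40.255 / 0.85 = 47.359 mm

47.4 mm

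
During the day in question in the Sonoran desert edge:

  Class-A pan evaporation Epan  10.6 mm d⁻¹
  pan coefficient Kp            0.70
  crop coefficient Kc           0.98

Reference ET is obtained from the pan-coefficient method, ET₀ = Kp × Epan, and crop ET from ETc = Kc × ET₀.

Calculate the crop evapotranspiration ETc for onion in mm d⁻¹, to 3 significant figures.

ET₀ = 0.70 × 10.6 = 7.4200 mm/d
ETc = Kc × ET₀ = 0.98 × 7.4200 = 7.2716 mm/d

7.27 mm d⁻¹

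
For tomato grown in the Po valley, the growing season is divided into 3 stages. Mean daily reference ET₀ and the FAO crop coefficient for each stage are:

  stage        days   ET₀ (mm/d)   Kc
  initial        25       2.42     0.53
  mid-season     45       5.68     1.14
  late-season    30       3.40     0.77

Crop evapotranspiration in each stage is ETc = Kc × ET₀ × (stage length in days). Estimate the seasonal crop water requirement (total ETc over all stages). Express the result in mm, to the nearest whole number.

402 mm

initial: 0.53 × 2.42 × 25 = 32.07 mm
mid-season: 1.14 × 5.68 × 45 = 291.38 mm
late-season: 0.77 × 3.40 × 30 = 78.54 mm
Seasonal total = 401.99 mm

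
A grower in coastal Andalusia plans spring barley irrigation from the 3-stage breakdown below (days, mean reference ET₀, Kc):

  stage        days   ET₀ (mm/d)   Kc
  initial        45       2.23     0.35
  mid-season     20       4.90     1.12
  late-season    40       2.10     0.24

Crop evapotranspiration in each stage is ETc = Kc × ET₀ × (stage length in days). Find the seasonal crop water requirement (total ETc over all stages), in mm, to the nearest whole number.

initial: 0.35 × 2.23 × 45 = 35.12 mm
mid-season: 1.12 × 4.90 × 20 = 109.76 mm
late-season: 0.24 × 2.10 × 40 = 20.16 mm
Seasonal total = 165.04 mm

165 mm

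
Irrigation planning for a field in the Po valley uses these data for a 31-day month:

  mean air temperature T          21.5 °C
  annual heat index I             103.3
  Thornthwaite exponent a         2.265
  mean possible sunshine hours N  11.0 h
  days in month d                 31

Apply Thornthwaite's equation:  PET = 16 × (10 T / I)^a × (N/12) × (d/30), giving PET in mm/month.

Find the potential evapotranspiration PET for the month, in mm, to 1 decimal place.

79.7 mm

10T/I = 10 × 21.5 / 103.3 = 2.0813
(10T/I)^a = 2.0813^2.265 = 5.2605
Uncorrected PET = 16 × 5.2605 = 84.168 mm
Correction = (N/12)(d/30) = (11.0/12)(31/30) = 0.9472
PET = 84.168 × 0.9472 = 79.724 mm/month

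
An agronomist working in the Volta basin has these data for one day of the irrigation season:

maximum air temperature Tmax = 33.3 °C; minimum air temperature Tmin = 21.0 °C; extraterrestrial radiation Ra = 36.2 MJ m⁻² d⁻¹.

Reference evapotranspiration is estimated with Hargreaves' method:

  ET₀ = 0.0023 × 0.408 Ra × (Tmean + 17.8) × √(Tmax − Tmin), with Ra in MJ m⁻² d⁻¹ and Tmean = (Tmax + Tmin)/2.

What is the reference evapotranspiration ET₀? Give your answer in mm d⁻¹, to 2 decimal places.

Tmean = (33.3 + 21.0)/2 = 27.15 °C
0.408 Ra = 0.408 × 36.2 = 14.7696 mm/d equivalent
ET₀ = 0.0023 × 14.7696 × (27.15 + 17.8) × √12.3 = 0.0023 × 14.7696 × 44.95 × 3.5071 = 5.3552 mm/d

5.36 mm d⁻¹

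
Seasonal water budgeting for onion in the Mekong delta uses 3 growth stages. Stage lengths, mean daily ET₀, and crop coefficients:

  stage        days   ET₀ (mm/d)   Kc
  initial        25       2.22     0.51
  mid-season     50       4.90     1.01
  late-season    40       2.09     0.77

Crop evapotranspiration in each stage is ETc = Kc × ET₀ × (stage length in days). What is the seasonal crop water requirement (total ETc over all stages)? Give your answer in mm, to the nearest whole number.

340 mm

initial: 0.51 × 2.22 × 25 = 28.31 mm
mid-season: 1.01 × 4.90 × 50 = 247.45 mm
late-season: 0.77 × 2.09 × 40 = 64.37 mm
Seasonal total = 340.13 mm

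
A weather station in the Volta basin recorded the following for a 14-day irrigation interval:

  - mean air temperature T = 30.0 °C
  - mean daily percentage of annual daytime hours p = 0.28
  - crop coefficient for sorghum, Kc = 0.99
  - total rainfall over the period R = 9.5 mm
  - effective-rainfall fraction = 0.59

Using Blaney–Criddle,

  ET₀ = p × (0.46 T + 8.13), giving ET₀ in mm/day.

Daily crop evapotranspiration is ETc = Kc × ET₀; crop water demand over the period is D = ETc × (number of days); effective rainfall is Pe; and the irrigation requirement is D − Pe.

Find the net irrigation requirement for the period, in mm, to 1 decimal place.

ET₀ = 0.28 × (0.46 × 30.0 + 8.13) = 0.28 × 21.930 = 6.1404 mm/d
ETc = Kc × ET₀ = 0.99 × 6.1404 = 6.0790 mm/d
Crop demand D = ETc × 14 d = 6.0790 × 14 = 85.106 mm
Pe = 0.59 × 9.5 = 5.605 mm
D − Pe = 85.106 − 5.605 = 79.501 mm

79.5 mm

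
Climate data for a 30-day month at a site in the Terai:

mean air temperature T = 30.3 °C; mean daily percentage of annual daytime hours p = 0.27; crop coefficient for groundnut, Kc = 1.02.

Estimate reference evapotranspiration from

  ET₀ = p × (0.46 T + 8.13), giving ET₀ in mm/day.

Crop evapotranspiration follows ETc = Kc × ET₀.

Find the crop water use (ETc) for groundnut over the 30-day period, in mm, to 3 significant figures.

ET₀ = 0.27 × (0.46 × 30.3 + 8.13) = 0.27 × 22.068 = 5.9584 mm/d
ETc = Kc × ET₀ = 1.02 × 5.9584 = 6.0776 mm/d
Over 30 days: 6.0776 × 30 = 182.328 mm

182 mm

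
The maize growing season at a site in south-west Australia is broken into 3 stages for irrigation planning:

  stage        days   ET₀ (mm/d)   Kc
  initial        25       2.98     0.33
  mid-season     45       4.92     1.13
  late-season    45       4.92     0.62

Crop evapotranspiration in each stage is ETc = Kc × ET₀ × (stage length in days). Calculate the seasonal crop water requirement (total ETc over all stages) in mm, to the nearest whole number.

initial: 0.33 × 2.98 × 25 = 24.59 mm
mid-season: 1.13 × 4.92 × 45 = 250.18 mm
late-season: 0.62 × 4.92 × 45 = 137.27 mm
Seasonal total = 412.04 mm

412 mm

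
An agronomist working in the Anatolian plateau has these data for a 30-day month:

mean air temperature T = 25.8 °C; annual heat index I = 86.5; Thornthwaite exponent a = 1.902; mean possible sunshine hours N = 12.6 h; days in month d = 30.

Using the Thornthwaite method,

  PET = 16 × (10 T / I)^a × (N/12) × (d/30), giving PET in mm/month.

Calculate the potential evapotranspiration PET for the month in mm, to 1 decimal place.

10T/I = 10 × 25.8 / 86.5 = 2.9827
(10T/I)^a = 2.9827^1.902 = 7.9930
Uncorrected PET = 16 × 7.9930 = 127.888 mm
Correction = (N/12)(d/30) = (12.6/12)(30/30) = 1.0500
PET = 127.888 × 1.0500 = 134.282 mm/month

134.3 mm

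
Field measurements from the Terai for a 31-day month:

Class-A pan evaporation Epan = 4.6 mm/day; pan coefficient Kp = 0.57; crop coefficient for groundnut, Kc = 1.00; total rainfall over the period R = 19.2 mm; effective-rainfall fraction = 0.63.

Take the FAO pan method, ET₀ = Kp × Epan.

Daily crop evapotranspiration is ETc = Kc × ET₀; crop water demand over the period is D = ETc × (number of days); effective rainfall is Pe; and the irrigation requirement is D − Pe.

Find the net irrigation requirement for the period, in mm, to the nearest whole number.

ET₀ = 0.57 × 4.6 = 2.6220 mm/d
ETc = Kc × ET₀ = 1.00 × 2.6220 = 2.6220 mm/d
Crop demand D = ETc × 31 d = 2.6220 × 31 = 81.282 mm
Pe = 0.63 × 19.2 = 12.096 mm
D − Pe = 81.282 − 12.096 = 69.186 mm

69 mm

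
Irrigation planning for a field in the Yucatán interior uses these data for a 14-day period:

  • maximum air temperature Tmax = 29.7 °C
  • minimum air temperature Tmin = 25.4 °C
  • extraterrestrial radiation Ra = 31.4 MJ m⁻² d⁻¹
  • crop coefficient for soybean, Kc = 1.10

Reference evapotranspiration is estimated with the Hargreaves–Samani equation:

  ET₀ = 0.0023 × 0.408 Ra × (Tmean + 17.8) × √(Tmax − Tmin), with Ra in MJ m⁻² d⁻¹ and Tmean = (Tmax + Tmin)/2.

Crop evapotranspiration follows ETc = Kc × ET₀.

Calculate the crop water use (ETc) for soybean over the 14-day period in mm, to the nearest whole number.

Tmean = (29.7 + 25.4)/2 = 27.55 °C
0.408 Ra = 0.408 × 31.4 = 12.8112 mm/d equivalent
ET₀ = 0.0023 × 12.8112 × (27.55 + 17.8) × √4.3 = 0.0023 × 12.8112 × 45.35 × 2.0736 = 2.7709 mm/d
ETc = Kc × ET₀ = 1.10 × 2.7709 = 3.0480 mm/d
Over 14 days: 3.0480 × 14 = 42.672 mm

43 mm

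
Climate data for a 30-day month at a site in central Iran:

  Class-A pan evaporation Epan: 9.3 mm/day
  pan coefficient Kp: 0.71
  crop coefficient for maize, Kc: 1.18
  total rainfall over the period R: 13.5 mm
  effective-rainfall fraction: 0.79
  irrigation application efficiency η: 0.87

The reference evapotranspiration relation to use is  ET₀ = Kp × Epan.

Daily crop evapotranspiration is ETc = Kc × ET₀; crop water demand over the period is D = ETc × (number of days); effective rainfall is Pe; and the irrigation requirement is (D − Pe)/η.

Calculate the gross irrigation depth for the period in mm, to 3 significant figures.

ET₀ = 0.71 × 9.3 = 6.6030 mm/d
ETc = Kc × ET₀ = 1.18 × 6.6030 = 7.7915 mm/d
Crop demand D = ETc × 30 d = 7.7915 × 30 = 233.745 mm
Pe = 0.79 × 13.5 = 10.665 mm
D − Pe = 233.745 − 10.665 = 223.080 mm
Gross irrigation = 223.080 / 0.87 = 256.414 mm

256 mm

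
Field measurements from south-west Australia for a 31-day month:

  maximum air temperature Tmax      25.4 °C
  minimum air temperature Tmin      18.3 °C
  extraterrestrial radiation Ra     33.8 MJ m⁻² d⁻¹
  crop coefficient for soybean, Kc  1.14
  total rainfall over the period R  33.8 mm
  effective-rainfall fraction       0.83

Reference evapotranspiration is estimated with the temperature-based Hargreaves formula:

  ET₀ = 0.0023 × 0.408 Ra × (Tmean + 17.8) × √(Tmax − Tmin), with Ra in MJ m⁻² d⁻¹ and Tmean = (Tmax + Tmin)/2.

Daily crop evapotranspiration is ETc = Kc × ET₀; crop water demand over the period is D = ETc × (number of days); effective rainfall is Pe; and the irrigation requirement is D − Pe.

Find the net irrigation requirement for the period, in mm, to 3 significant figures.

90.4 mm

Tmean = (25.4 + 18.3)/2 = 21.85 °C
0.408 Ra = 0.408 × 33.8 = 13.7904 mm/d equivalent
ET₀ = 0.0023 × 13.7904 × (21.85 + 17.8) × √7.1 = 0.0023 × 13.7904 × 39.65 × 2.6646 = 3.3510 mm/d
ETc = Kc × ET₀ = 1.14 × 3.3510 = 3.8201 mm/d
Crop demand D = ETc × 31 d = 3.8201 × 31 = 118.423 mm
Pe = 0.83 × 33.8 = 28.054 mm
D − Pe = 118.423 − 28.054 = 90.369 mm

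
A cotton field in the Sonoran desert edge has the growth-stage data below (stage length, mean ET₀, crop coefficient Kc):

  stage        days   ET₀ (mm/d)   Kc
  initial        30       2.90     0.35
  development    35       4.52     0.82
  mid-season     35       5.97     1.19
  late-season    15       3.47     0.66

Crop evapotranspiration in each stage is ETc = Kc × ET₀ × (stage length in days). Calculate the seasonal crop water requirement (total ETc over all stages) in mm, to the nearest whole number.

initial: 0.35 × 2.90 × 30 = 30.45 mm
development: 0.82 × 4.52 × 35 = 129.72 mm
mid-season: 1.19 × 5.97 × 35 = 248.65 mm
late-season: 0.66 × 3.47 × 15 = 34.35 mm
Seasonal total = 443.17 mm

443 mm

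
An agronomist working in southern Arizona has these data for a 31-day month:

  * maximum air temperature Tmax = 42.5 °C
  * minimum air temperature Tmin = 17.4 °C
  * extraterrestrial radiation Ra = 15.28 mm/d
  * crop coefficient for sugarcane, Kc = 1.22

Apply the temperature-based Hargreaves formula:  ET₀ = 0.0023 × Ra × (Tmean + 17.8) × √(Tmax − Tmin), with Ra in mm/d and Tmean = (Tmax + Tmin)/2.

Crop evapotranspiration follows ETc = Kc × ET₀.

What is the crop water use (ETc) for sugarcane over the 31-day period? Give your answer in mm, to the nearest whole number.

Tmean = (42.5 + 17.4)/2 = 29.95 °C
ET₀ = 0.0023 × 15.28 × (29.95 + 17.8) × √25.1 = 0.0023 × 15.28 × 47.75 × 5.0100 = 8.4074 mm/d
ETc = Kc × ET₀ = 1.22 × 8.4074 = 10.2570 mm/d
Over 31 days: 10.2570 × 31 = 317.967 mm

318 mm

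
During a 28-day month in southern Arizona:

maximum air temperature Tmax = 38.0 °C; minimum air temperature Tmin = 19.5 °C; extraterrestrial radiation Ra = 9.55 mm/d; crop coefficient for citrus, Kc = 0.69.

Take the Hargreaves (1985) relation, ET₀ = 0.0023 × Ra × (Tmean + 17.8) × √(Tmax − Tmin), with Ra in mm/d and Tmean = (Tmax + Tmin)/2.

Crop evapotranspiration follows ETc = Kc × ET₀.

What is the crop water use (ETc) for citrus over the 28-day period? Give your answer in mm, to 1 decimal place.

85.0 mm

Tmean = (38.0 + 19.5)/2 = 28.75 °C
ET₀ = 0.0023 × 9.55 × (28.75 + 17.8) × √18.5 = 0.0023 × 9.55 × 46.55 × 4.3012 = 4.3979 mm/d
ETc = Kc × ET₀ = 0.69 × 4.3979 = 3.0346 mm/d
Over 28 days: 3.0346 × 28 = 84.969 mm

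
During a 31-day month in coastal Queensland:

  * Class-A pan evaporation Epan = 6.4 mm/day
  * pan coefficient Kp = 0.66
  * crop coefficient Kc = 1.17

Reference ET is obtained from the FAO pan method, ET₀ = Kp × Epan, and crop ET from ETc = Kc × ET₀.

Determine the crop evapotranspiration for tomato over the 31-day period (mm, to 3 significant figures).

153 mm

ET₀ = 0.66 × 6.4 = 4.2240 mm/d
ETc = Kc × ET₀ = 1.17 × 4.2240 = 4.9421 mm/d
Over 31 days: 4.9421 × 31 = 153.205 mm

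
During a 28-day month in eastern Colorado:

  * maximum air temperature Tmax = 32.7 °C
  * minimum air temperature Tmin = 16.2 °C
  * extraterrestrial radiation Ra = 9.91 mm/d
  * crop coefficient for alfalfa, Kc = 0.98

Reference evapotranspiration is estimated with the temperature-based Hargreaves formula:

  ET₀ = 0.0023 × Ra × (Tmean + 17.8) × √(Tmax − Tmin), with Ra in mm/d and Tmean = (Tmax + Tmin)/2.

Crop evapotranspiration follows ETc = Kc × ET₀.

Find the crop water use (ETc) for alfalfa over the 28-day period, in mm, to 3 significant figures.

Tmean = (32.7 + 16.2)/2 = 24.45 °C
ET₀ = 0.0023 × 9.91 × (24.45 + 17.8) × √16.5 = 0.0023 × 9.91 × 42.25 × 4.0620 = 3.9117 mm/d
ETc = Kc × ET₀ = 0.98 × 3.9117 = 3.8335 mm/d
Over 28 days: 3.8335 × 28 = 107.338 mm

107 mm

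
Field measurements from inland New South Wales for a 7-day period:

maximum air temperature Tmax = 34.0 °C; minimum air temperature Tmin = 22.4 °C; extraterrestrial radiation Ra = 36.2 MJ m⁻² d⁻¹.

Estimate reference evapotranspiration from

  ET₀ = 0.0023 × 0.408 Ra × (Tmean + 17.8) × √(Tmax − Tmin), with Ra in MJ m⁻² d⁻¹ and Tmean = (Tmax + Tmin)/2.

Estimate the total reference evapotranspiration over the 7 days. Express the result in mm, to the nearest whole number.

37 mm

Tmean = (34.0 + 22.4)/2 = 28.20 °C
0.408 Ra = 0.408 × 36.2 = 14.7696 mm/d equivalent
ET₀ = 0.0023 × 14.7696 × (28.20 + 17.8) × √11.6 = 0.0023 × 14.7696 × 46.00 × 3.4059 = 5.3221 mm/d
Over 7 days: 5.3221 × 7 = 37.255 mm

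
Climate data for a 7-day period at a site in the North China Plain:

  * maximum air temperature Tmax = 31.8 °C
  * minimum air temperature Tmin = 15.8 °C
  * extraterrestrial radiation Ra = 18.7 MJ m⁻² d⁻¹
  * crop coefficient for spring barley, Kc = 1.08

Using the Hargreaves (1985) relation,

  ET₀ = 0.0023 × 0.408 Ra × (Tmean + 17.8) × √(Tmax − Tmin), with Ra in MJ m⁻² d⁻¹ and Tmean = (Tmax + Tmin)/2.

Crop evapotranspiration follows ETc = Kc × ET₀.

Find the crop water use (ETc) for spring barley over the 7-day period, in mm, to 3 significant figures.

22.1 mm

Tmean = (31.8 + 15.8)/2 = 23.80 °C
0.408 Ra = 0.408 × 18.7 = 7.6296 mm/d equivalent
ET₀ = 0.0023 × 7.6296 × (23.80 + 17.8) × √16.0 = 0.0023 × 7.6296 × 41.60 × 4.0000 = 2.9200 mm/d
ETc = Kc × ET₀ = 1.08 × 2.9200 = 3.1536 mm/d
Over 7 days: 3.1536 × 7 = 22.075 mm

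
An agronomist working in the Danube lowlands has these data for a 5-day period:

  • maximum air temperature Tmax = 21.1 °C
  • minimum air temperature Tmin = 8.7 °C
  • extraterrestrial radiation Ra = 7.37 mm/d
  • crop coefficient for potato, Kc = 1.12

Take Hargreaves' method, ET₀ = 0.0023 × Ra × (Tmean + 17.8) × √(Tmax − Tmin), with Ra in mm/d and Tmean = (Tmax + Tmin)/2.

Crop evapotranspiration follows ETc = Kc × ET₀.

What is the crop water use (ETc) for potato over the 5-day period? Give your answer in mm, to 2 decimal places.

10.93 mm

Tmean = (21.1 + 8.7)/2 = 14.90 °C
ET₀ = 0.0023 × 7.37 × (14.90 + 17.8) × √12.4 = 0.0023 × 7.37 × 32.70 × 3.5214 = 1.9519 mm/d
ETc = Kc × ET₀ = 1.12 × 1.9519 = 2.1861 mm/d
Over 5 days: 2.1861 × 5 = 10.931 mm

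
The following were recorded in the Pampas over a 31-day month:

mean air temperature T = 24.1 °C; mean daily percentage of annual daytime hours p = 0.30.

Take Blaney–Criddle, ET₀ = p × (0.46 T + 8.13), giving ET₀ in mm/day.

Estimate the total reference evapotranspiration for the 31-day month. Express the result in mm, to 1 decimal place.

178.7 mm

ET₀ = 0.30 × (0.46 × 24.1 + 8.13) = 0.30 × 19.216 = 5.7648 mm/d
Monthly total = 5.7648 × 31 = 178.709 mm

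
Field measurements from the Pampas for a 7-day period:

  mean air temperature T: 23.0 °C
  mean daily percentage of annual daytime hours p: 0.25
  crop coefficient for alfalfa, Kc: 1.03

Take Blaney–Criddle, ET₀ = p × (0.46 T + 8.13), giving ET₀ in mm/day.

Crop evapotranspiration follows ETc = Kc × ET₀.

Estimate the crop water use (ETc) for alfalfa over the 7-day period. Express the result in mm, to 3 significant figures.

33.7 mm

ET₀ = 0.25 × (0.46 × 23.0 + 8.13) = 0.25 × 18.710 = 4.6775 mm/d
ETc = Kc × ET₀ = 1.03 × 4.6775 = 4.8178 mm/d
Over 7 days: 4.8178 × 7 = 33.725 mm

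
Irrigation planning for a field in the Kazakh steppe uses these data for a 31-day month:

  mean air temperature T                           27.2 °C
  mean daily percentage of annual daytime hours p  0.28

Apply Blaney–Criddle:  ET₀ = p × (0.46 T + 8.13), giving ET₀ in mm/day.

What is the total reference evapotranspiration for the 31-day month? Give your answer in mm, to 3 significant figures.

179 mm

ET₀ = 0.28 × (0.46 × 27.2 + 8.13) = 0.28 × 20.642 = 5.7798 mm/d
Monthly total = 5.7798 × 31 = 179.174 mm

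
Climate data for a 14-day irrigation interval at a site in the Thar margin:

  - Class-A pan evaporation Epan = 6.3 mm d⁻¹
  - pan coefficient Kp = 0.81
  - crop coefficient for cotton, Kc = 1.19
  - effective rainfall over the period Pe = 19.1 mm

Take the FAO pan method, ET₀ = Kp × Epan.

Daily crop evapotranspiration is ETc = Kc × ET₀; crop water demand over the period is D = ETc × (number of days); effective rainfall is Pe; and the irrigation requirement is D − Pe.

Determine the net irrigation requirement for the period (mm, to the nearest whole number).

ET₀ = 0.81 × 6.3 = 5.1030 mm/d
ETc = Kc × ET₀ = 1.19 × 5.1030 = 6.0726 mm/d
Crop demand D = ETc × 14 d = 6.0726 × 14 = 85.016 mm
D − Pe = 85.016 − 19.1 = 65.916 mm

66 mm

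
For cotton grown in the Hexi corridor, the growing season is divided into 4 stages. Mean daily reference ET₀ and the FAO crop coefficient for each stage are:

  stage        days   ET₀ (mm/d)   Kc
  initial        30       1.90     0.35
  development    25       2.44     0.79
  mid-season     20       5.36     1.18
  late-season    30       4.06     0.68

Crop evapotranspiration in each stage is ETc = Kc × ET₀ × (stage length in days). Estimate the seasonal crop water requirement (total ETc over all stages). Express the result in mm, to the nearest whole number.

initial: 0.35 × 1.90 × 30 = 19.95 mm
development: 0.79 × 2.44 × 25 = 48.19 mm
mid-season: 1.18 × 5.36 × 20 = 126.50 mm
late-season: 0.68 × 4.06 × 30 = 82.82 mm
Seasonal total = 277.46 mm

277 mm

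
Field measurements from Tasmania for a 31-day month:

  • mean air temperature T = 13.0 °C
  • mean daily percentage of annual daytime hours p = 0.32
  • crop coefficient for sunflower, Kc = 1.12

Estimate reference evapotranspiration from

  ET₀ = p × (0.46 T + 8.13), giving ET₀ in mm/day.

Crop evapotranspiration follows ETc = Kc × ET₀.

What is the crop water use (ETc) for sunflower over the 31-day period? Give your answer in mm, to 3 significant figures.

ET₀ = 0.32 × (0.46 × 13.0 + 8.13) = 0.32 × 14.110 = 4.5152 mm/d
ETc = Kc × ET₀ = 1.12 × 4.5152 = 5.0570 mm/d
Over 31 days: 5.0570 × 31 = 156.767 mm

157 mm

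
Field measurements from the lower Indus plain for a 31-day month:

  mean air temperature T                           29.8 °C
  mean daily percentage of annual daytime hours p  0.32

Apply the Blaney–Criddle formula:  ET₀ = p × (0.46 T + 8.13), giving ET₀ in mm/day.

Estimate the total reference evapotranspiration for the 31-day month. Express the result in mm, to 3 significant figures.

ET₀ = 0.32 × (0.46 × 29.8 + 8.13) = 0.32 × 21.838 = 6.9882 mm/d
Monthly total = 6.9882 × 31 = 216.634 mm

217 mm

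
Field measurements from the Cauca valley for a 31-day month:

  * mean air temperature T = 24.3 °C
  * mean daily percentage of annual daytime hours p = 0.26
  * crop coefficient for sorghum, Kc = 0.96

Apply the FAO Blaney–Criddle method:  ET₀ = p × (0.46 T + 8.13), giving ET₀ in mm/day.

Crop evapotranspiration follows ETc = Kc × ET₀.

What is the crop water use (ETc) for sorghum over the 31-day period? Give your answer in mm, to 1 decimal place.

149.4 mm

ET₀ = 0.26 × (0.46 × 24.3 + 8.13) = 0.26 × 19.308 = 5.0201 mm/d
ETc = Kc × ET₀ = 0.96 × 5.0201 = 4.8193 mm/d
Over 31 days: 4.8193 × 31 = 149.398 mm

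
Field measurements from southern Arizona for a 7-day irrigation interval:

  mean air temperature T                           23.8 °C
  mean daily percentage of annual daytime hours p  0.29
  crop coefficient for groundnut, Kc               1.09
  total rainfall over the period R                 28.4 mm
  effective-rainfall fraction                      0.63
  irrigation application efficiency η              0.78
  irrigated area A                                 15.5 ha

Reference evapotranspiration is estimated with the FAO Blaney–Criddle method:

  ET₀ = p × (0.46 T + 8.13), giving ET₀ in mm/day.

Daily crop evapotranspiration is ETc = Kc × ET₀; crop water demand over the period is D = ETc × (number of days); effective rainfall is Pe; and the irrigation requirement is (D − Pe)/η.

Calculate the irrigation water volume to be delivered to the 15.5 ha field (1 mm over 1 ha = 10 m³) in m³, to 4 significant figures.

4833 m³

ET₀ = 0.29 × (0.46 × 23.8 + 8.13) = 0.29 × 19.078 = 5.5326 mm/d
ETc = Kc × ET₀ = 1.09 × 5.5326 = 6.0305 mm/d
Crop demand D = ETc × 7 d = 6.0305 × 7 = 42.214 mm
Pe = 0.63 × 28.4 = 17.892 mm
D − Pe = 42.214 − 17.892 = 24.322 mm
Gross irrigation = 24.322 / 0.78 = 31.182 mm
Volume = 31.182 mm × 15.5 ha × 10 = 4833.2 m³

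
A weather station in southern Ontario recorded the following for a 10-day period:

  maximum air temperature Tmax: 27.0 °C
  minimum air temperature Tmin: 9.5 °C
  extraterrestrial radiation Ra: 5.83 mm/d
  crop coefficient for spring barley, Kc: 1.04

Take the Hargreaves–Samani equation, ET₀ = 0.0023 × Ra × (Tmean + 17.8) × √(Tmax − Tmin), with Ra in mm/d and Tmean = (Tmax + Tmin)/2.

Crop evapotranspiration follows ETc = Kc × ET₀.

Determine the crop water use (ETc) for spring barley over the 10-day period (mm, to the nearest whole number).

Tmean = (27.0 + 9.5)/2 = 18.25 °C
ET₀ = 0.0023 × 5.83 × (18.25 + 17.8) × √17.5 = 0.0023 × 5.83 × 36.05 × 4.1833 = 2.0222 mm/d
ETc = Kc × ET₀ = 1.04 × 2.0222 = 2.1031 mm/d
Over 10 days: 2.1031 × 10 = 21.031 mm

21 mm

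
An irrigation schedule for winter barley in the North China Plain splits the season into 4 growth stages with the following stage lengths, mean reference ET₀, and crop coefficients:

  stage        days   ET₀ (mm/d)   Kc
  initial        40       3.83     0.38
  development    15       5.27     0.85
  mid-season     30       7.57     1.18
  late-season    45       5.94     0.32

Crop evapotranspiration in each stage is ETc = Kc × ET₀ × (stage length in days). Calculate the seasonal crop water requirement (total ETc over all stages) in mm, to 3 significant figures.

initial: 0.38 × 3.83 × 40 = 58.22 mm
development: 0.85 × 5.27 × 15 = 67.19 mm
mid-season: 1.18 × 7.57 × 30 = 267.98 mm
late-season: 0.32 × 5.94 × 45 = 85.54 mm
Seasonal total = 478.93 mm

479 mm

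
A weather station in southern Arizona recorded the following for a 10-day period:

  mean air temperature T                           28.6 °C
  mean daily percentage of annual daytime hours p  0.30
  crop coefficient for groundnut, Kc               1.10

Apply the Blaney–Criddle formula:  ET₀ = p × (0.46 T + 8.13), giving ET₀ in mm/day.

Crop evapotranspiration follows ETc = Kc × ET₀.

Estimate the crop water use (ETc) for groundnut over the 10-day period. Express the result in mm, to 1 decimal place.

70.2 mm

ET₀ = 0.30 × (0.46 × 28.6 + 8.13) = 0.30 × 21.286 = 6.3858 mm/d
ETc = Kc × ET₀ = 1.10 × 6.3858 = 7.0244 mm/d
Over 10 days: 7.0244 × 10 = 70.244 mm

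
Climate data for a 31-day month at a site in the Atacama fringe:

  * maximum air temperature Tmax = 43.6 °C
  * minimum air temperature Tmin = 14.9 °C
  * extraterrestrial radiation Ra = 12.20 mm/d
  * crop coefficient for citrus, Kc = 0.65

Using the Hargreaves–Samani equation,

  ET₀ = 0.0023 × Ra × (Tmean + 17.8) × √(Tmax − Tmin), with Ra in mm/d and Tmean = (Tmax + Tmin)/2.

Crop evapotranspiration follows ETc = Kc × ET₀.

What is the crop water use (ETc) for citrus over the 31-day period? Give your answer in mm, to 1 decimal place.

Tmean = (43.6 + 14.9)/2 = 29.25 °C
ET₀ = 0.0023 × 12.20 × (29.25 + 17.8) × √28.7 = 0.0023 × 12.20 × 47.05 × 5.3572 = 7.0727 mm/d
ETc = Kc × ET₀ = 0.65 × 7.0727 = 4.5973 mm/d
Over 31 days: 4.5973 × 31 = 142.516 mm

142.5 mm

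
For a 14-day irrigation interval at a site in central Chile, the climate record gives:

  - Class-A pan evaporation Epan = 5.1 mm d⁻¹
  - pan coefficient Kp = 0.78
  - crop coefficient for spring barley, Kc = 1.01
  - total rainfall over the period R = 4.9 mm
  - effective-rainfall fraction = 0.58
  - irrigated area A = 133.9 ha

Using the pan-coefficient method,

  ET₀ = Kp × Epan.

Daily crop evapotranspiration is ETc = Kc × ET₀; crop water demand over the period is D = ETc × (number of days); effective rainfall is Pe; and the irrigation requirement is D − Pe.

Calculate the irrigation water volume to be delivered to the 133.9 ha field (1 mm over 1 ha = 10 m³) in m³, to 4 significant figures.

ET₀ = 0.78 × 5.1 = 3.9780 mm/d
ETc = Kc × ET₀ = 1.01 × 3.9780 = 4.0178 mm/d
Crop demand D = ETc × 14 d = 4.0178 × 14 = 56.249 mm
Pe = 0.58 × 4.9 = 2.842 mm
D − Pe = 56.249 − 2.842 = 53.407 mm
Volume = 53.407 mm × 133.9 ha × 10 = 71512.0 m³

71510 m³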